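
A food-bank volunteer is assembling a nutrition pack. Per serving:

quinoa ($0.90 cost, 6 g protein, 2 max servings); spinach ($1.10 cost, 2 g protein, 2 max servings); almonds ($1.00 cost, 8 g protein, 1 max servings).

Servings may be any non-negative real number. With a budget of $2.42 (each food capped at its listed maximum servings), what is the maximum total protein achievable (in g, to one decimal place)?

Protein per dollar: almonds 8, quinoa 6.667, spinach 1.818.
Take 1 serving of almonds: spends $1.00, +8.0 g protein (running total 8.0 g).
Take 1.578 servings of quinoa: spends $1.42, +9.5 g protein (running total 17.5 g).
Greedy by best ratio exhausts the cost allowance optimally: 17.5 g.

17.5 g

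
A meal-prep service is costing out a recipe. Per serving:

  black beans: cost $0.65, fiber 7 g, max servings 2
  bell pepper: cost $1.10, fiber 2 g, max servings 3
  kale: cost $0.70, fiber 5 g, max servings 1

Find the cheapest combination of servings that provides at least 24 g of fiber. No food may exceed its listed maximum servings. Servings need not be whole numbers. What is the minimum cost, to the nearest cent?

Cost per g of fiber: black beans $0.0929, kale $0.1400, bell pepper $0.5500.
Take 2 servings of black beans: +14.0 g fiber for $1.30 (total $1.30, still need 10.0 g).
Take 1 serving of kale: +5.0 g fiber for $0.70 (total $2.00, still need 5.0 g).
Take 2.5 servings of bell pepper: +5.0 g fiber for $2.75 (total $4.75, still need 0.0 g).
Greedy by cheapest-per-g is optimal for a single linear constraint, so the minimum cost is $4.75.

$4.75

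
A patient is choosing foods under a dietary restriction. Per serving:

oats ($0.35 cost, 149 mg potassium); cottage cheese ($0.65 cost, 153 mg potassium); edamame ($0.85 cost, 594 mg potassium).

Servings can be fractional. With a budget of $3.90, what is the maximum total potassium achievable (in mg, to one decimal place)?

Potassium per dollar: edamame 698.8, oats 425.7, cottage cheese 235.4.
With no serving limits, spend the whole cost allowance on edamame: $3.90 / $0.85 × 594 mg = 2725.4 mg.

2725.4 mg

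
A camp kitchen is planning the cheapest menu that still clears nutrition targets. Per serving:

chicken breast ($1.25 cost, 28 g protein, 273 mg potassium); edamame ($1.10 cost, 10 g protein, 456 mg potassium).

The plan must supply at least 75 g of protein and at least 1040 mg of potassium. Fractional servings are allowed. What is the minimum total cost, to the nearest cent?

$3.91

At the optimum either one food covers both requirements or two foods hit both targets exactly; no other combination can be cheaper.
chicken breast only: max(75/28, 1040/273) = 3.81 servings → $4.76.
edamame only: max(75/10, 1040/456) = 7.5 servings → $8.25.
chicken breast + edamame with both tight: 2.371 servings and 0.8612 servings → $3.91.
So the least-cost plan costs $3.91.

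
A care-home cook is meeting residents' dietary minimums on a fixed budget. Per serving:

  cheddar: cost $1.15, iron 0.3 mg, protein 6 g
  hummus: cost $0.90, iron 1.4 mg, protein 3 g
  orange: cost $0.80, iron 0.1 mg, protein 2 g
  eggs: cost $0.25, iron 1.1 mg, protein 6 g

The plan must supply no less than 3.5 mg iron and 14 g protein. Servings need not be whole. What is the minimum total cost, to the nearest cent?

Two binding constraints pin down two serving amounts, so the optimal mix uses at most two foods. The candidates are each food alone (scaled to the tighter of iron/protein) and each pair with both constraints tight.
cheddar only: max(3.5/0.3, 14/6) = 11.67 servings → $13.42.
hummus only: max(3.5/1.4, 14/3) = 4.667 servings → $4.20.
orange only: max(3.5/0.1, 14/2) = 35 servings → $28.00.
eggs only: max(3.5/1.1, 14/6) = 3.182 servings → $0.80.
cheddar + hummus with both tight: 1.213 servings and 2.24 servings → $3.41.
cheddar + orange (both tight): parallel constraints — no distinct corner.
cheddar + eggs: intersection lies outside the first quadrant.
hummus + orange with both tight: 2.24 servings and 3.64 servings → $4.93.
hummus + eggs with both tight: 1.098 servings and 1.784 servings → $1.43.
orange + eggs: intersection lies outside the first quadrant.
Cheapest feasible corner: $0.80.

$0.80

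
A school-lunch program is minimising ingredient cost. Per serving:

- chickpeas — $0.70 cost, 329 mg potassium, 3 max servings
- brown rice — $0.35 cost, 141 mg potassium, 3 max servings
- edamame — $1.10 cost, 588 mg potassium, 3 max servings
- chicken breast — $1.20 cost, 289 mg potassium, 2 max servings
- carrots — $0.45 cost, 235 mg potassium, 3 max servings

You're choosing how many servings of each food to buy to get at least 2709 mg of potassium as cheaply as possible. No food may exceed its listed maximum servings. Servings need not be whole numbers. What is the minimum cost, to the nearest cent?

$5.16

Cost per mg of potassium: edamame $0.0019, carrots $0.0019, chickpeas $0.0021, brown rice $0.0025, chicken breast $0.0042.
Take 3 servings of edamame: +1764.0 mg potassium for $3.30 (total $3.30, still need 945.0 mg).
Take 3 servings of carrots: +705.0 mg potassium for $1.35 (total $4.65, still need 240.0 mg).
Take 0.7295 servings of chickpeas: +240.0 mg potassium for $0.51 (total $5.16, still need 0.0 mg).
Filling from the cheapest source first is optimal under one linear minimum: $5.16.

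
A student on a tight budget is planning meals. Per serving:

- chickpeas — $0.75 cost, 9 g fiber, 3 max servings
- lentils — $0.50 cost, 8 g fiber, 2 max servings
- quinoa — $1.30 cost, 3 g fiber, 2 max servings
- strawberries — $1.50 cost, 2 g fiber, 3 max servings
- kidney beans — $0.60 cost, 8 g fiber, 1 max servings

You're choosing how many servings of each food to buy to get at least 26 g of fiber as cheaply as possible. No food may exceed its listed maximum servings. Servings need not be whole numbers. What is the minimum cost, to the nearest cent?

Cost per g of fiber: lentils $0.0625, kidney beans $0.0750, chickpeas $0.0833, quinoa $0.4333, strawberries $0.7500.
Take 2 servings of lentils: +16.0 g fiber for $1.00 (total $1.00, still need 10.0 g).
Take 1 serving of kidney beans: +8.0 g fiber for $0.60 (total $1.60, still need 2.0 g).
Take 0.2222 servings of chickpeas: +2.0 g fiber for $0.17 (total $1.77, still need 0.0 g).
Greedy by cheapest-per-g is optimal for a single linear constraint, so the minimum cost is $1.77.

$1.77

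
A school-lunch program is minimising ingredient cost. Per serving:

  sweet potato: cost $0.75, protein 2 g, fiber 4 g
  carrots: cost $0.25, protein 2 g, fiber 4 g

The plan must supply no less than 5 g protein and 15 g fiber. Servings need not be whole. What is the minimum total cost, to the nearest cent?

At the optimum either one food covers both requirements or two foods hit both targets exactly; no other combination can be cheaper.
sweet potato only: max(5/2, 15/4) = 3.75 servings → $2.81.
carrots only: max(5/2, 15/4) = 3.75 servings → $0.94.
sweet potato + carrots (both tight): parallel constraints — no distinct corner.
The minimum over all feasible corners is $0.94.

$0.94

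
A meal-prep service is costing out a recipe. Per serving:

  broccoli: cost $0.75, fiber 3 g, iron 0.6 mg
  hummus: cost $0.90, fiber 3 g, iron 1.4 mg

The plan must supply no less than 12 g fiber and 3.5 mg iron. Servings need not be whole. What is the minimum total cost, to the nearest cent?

$3.21

Check every corner: each single food scaled to meet both minima, and each pair solved so both constraints bind.
broccoli only: max(12/3, 3.5/0.6) = 5.833 servings → $4.38.
hummus only: max(12/3, 3.5/1.4) = 4 servings → $3.60.
broccoli + hummus with both tight: 2.625 servings and 1.375 servings → $3.21.
Cheapest feasible corner: $3.21.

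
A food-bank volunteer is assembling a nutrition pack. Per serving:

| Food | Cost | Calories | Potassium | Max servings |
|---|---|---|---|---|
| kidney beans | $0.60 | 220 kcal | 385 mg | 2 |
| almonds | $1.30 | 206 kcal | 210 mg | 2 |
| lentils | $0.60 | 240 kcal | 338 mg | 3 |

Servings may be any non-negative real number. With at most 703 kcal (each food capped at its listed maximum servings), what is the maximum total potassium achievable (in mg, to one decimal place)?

1140.4 mg

Potassium per kcal: kidney beans 1.75, lentils 1.408, almonds 1.019.
Take 2 servings of kidney beans: uses 440 kcal, +770.0 mg potassium (running total 770.0 mg).
Take 1.096 servings of lentils: uses 263 kcal, +370.4 mg potassium (running total 1140.4 mg).
Greedy by best ratio exhausts the calories allowance optimally: 1140.4 mg.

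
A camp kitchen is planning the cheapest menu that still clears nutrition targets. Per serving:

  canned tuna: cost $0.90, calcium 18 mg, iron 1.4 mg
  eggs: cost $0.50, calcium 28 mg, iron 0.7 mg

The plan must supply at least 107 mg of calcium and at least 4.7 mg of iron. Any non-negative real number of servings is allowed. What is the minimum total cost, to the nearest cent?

An LP optimum is at a vertex; with two nutrient constraints at most two foods are used. Check each candidate.
canned tuna only: max(107/18, 4.7/1.4) = 5.944 servings → $5.35.
eggs only: max(107/28, 4.7/0.7) = 6.714 servings → $3.36.
canned tuna + eggs with both tight: 2.132 servings and 2.451 servings → $3.14.
So the least-cost plan costs $3.14.

$3.14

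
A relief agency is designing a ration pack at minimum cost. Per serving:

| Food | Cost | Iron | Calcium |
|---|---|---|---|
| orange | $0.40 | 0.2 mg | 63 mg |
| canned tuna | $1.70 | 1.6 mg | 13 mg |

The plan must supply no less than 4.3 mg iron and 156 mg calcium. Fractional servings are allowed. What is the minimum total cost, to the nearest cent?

$4.94

The cheapest plan sits at a corner of the feasible region — with two constraints it uses at most two foods.
orange only: max(4.3/0.2, 156/63) = 21.5 servings → $8.60.
canned tuna only: max(4.3/1.6, 156/13) = 12 servings → $20.40.
orange + canned tuna with both tight: 1.973 servings and 2.441 servings → $4.94.
Cheapest feasible corner: $4.94.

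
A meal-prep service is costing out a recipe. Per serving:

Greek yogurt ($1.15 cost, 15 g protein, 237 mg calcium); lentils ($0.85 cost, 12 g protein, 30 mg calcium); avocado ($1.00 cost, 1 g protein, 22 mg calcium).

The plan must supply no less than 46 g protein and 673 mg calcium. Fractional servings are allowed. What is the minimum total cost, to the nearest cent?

$3.50

Two binding constraints pin down two serving amounts, so the optimal mix uses at most two foods. The candidates are each food alone (scaled to the tighter of protein/calcium) and each pair with both constraints tight.
Greek yogurt only: max(46/15, 673/237) = 3.067 servings → $3.53.
lentils only: max(46/12, 673/30) = 22.43 servings → $19.07.
avocado only: max(46/1, 673/22) = 46 servings → $46.00.
Greek yogurt + lentils with both tight: 2.797 servings and 0.3371 servings → $3.50.
Greek yogurt + avocado: intersection lies outside the first quadrant.
lentils + avocado with both tight: 1.449 servings and 28.62 servings → $29.85.
So the least-cost plan costs $3.50.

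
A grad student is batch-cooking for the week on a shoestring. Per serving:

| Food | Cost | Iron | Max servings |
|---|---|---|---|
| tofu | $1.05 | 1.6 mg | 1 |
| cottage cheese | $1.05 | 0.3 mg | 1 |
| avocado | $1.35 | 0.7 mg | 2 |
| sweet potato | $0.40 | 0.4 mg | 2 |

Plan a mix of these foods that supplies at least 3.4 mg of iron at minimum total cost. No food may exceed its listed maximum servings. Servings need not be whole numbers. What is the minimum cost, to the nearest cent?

Cost per mg of iron: tofu $0.6562, sweet potato $1.0000, avocado $1.9286, cottage cheese $3.5000.
Take 1 serving of tofu: +1.6 mg iron for $1.05 (total $1.05, still need 1.8 mg).
Take 2 servings of sweet potato: +0.8 mg iron for $0.80 (total $1.85, still need 1.0 mg).
Take 1.429 servings of avocado: +1.0 mg iron for $1.93 (total $3.78, still need 0.0 mg).
Filling from the cheapest source first is optimal under one linear minimum: $3.78.

$3.78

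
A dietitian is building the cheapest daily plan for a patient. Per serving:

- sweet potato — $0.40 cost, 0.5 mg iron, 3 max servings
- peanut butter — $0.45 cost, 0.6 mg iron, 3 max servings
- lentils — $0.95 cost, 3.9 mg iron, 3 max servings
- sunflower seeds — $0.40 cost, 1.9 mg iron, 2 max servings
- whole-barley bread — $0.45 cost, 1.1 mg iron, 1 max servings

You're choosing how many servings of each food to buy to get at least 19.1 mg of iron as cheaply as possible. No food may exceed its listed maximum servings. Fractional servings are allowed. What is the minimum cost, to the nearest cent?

Cost per mg of iron: sunflower seeds $0.2105, lentils $0.2436, whole-barley bread $0.4091, peanut butter $0.7500, sweet potato $0.8000.
Take 2 servings of sunflower seeds: +3.8 mg iron for $0.80 (total $0.80, still need 15.3 mg).
Take 3 servings of lentils: +11.7 mg iron for $2.85 (total $3.65, still need 3.6 mg).
Take 1 serving of whole-barley bread: +1.1 mg iron for $0.45 (total $4.10, still need 2.5 mg).
Take 3 servings of peanut butter: +1.8 mg iron for $1.35 (total $5.45, still need 0.7 mg).
Take 1.4 servings of sweet potato: +0.7 mg iron for $0.56 (total $6.01, still need 0.0 mg).
Greedy by cheapest-per-mg is optimal for a single linear constraint, so the minimum cost is $6.01.

$6.01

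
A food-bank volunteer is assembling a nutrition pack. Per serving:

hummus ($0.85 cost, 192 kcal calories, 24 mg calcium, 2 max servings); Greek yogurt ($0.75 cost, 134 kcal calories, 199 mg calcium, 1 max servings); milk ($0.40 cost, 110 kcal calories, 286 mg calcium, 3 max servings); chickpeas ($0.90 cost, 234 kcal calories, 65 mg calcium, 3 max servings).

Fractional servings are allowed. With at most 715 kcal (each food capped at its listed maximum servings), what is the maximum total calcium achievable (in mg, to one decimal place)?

1126.7 mg

Calcium per kcal: milk 2.6, Greek yogurt 1.485, chickpeas 0.2778, hummus 0.125.
Take 3 servings of milk: uses 330 kcal, +858.0 mg calcium (running total 858.0 mg).
Take 1 serving of Greek yogurt: uses 134 kcal, +199.0 mg calcium (running total 1057.0 mg).
Take 1.073 servings of chickpeas: uses 251 kcal, +69.7 mg calcium (running total 1126.7 mg).
Greedy by best ratio exhausts the calories allowance optimally: 1126.7 mg.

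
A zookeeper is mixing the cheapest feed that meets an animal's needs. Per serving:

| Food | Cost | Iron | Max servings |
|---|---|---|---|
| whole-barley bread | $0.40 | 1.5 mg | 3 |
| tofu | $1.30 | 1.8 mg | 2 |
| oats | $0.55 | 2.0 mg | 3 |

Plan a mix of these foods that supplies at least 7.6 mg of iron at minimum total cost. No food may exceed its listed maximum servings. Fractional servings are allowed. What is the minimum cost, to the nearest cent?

Cost per mg of iron: whole-barley bread $0.2667, oats $0.2750, tofu $0.7222.
Take 3 servings of whole-barley bread: +4.5 mg iron for $1.20 (total $1.20, still need 3.1 mg).
Take 1.55 servings of oats: +3.1 mg iron for $0.85 (total $2.05, still need 0.0 mg).
Greedy by cheapest-per-mg is optimal for a single linear constraint, so the minimum cost is $2.05.

$2.05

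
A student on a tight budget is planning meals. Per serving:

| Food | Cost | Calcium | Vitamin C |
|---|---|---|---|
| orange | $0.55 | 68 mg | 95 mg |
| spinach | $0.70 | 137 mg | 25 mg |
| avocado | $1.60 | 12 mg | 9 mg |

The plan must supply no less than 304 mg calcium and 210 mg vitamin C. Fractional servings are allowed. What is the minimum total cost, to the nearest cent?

$1.93

orange only: max(304/68, 210/95) = 4.471 servings → $2.46.
spinach only: max(304/137, 210/25) = 8.4 servings → $5.88.
avocado only: max(304/12, 210/9) = 25.33 servings → $40.53.
orange + spinach with both tight: 1.871 servings and 1.29 servings → $1.93.
orange + avocado: intersection lies outside the first quadrant.
spinach + avocado with both tight: 0.2315 servings and 22.69 servings → $36.47.
So the least-cost plan costs $1.93.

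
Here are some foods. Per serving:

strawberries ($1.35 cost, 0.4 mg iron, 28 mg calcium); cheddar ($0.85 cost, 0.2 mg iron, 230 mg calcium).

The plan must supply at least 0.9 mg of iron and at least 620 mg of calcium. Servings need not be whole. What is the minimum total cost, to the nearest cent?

$3.49

For a min-cost LP with two ≥-constraints, a basic feasible solution has at most two positive variables.
strawberries only: max(0.9/0.4, 620/28) = 22.14 servings → $29.89.
cheddar only: max(0.9/0.2, 620/230) = 4.5 servings → $3.83.
strawberries + cheddar with both tight: 0.9606 servings and 2.579 servings → $3.49.
The minimum over all feasible corners is $3.49.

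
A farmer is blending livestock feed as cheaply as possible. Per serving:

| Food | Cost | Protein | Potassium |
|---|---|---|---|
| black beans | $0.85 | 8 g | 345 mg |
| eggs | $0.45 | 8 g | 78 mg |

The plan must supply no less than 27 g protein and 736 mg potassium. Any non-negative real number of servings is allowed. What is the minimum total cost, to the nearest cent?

$2.23

The cheapest plan sits at a corner of the feasible region — with two constraints it uses at most two foods.
black beans only: max(27/8, 736/345) = 3.375 servings → $2.87.
eggs only: max(27/8, 736/78) = 9.436 servings → $4.25.
black beans + eggs with both tight: 1.771 servings and 1.604 servings → $2.23.
Cheapest feasible corner: $2.23.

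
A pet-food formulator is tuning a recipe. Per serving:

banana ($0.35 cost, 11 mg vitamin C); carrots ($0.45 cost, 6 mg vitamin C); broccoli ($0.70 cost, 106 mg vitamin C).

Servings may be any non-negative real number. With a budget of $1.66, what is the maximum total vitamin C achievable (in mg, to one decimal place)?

251.4 mg

Vitamin C per dollar: broccoli 151.4, banana 31.43, carrots 13.33.
With no serving limits, spend the whole cost allowance on broccoli: $1.66 / $0.70 × 106 mg = 251.4 mg.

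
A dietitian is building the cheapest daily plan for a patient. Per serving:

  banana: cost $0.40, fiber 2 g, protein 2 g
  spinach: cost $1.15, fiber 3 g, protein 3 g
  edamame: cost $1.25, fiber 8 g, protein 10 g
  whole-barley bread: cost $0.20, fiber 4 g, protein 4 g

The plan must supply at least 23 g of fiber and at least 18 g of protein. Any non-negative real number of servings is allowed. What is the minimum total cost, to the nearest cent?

$1.15

With two linear requirements the optimum uses one or two foods; enumerate the corners.
banana only: max(23/2, 18/2) = 11.5 servings → $4.60.
spinach only: max(23/3, 18/3) = 7.667 servings → $8.82.
edamame only: max(23/8, 18/10) = 2.875 servings → $3.59.
whole-barley bread only: max(23/4, 18/4) = 5.75 servings → $1.15.
banana + spinach (both tight): parallel constraints — no distinct corner.
banana + edamame: intersection lies outside the first quadrant.
banana + whole-barley bread (both tight): parallel constraints — no distinct corner.
spinach + edamame: intersection lies outside the first quadrant.
spinach + whole-barley bread (both tight): parallel constraints — no distinct corner.
edamame + whole-barley bread: the both-tight solution has a negative serving — not a feasible corner.
The minimum over all feasible corners is $1.15.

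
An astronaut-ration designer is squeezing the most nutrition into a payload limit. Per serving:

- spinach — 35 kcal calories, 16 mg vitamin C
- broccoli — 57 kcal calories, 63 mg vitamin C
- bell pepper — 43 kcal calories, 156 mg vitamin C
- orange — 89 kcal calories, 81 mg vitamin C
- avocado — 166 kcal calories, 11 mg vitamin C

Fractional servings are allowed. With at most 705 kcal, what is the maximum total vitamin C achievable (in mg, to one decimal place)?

Vitamin C per kcal: bell pepper 3.628, broccoli 1.105, orange 0.9101, spinach 0.4571, avocado 0.06627.
With no serving limits, spend the whole calories allowance on bell pepper: 705 kcal / 43 kcal × 156 mg = 2557.7 mg.

2557.7 mg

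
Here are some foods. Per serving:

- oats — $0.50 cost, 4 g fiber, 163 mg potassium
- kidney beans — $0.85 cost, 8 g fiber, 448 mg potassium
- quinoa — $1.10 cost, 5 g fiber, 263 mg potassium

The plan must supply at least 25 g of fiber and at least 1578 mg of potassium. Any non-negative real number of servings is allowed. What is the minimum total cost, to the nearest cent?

Compare the cost at each extreme point of the feasible region.
oats only: max(25/4, 1578/163) = 9.681 servings → $4.84.
kidney beans only: max(25/8, 1578/448) = 3.522 servings → $2.99.
quinoa only: max(25/5, 1578/263) = 6 servings → $6.60.
oats + kidney beans with both targets exact would need a negative amount; discard.
oats + quinoa with both targets exact would need a negative amount; discard.
kidney beans + quinoa with both targets exact would need a negative amount; discard.
The minimum over all feasible corners is $2.99.

$2.99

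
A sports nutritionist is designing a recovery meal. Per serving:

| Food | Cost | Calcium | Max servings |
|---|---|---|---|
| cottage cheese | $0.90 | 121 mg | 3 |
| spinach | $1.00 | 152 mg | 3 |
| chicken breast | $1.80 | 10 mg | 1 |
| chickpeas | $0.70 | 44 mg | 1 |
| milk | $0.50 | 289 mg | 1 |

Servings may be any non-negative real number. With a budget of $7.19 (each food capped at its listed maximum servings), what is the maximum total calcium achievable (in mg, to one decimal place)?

Calcium per dollar: milk 578, spinach 152, cottage cheese 134.4, chickpeas 62.86, chicken breast 5.556.
Take 1 serving of milk: spends $0.50, +289.0 mg calcium (running total 289.0 mg).
Take 3 servings of spinach: spends $3.00, +456.0 mg calcium (running total 745.0 mg).
Take 3 servings of cottage cheese: spends $2.70, +363.0 mg calcium (running total 1108.0 mg).
Take 1 serving of chickpeas: spends $0.70, +44.0 mg calcium (running total 1152.0 mg).
Take 0.1611 servings of chicken breast: spends $0.29, +1.6 mg calcium (running total 1153.6 mg).
Filling greedily by calcium-per-dollar is optimal for one linear limit, giving 1153.6 mg.

1153.6 mg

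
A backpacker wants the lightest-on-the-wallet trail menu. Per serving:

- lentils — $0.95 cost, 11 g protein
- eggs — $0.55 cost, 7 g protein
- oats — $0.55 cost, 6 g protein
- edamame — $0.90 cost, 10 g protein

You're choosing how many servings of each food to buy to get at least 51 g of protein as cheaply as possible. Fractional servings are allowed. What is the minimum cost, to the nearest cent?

Cost per g of protein: eggs $0.0786, lentils $0.0864, edamame $0.0900, oats $0.0917.
With no serving limits, use only eggs: 51 g / 7 g = 7.286 servings × $0.55 = $4.01.

$4.01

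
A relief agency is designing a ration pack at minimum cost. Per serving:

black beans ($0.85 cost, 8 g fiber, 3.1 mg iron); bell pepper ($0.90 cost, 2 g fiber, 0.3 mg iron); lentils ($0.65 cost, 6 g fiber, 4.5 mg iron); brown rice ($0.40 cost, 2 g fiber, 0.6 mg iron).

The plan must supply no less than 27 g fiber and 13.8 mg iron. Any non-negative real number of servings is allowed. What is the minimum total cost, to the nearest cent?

$2.89

black beans only: max(27/8, 13.8/3.1) = 4.452 servings → $3.78.
bell pepper only: max(27/2, 13.8/0.3) = 46 servings → $41.40.
lentils only: max(27/6, 13.8/4.5) = 4.5 servings → $2.92.
brown rice only: max(27/2, 13.8/0.6) = 23 servings → $9.20.
black beans + bell pepper: the both-tight solution has a negative serving — not a feasible corner.
black beans + lentils with both tight: 2.224 servings and 1.534 servings → $2.89.
black beans + brown rice with both targets exact would need a negative amount; discard.
bell pepper + lentils with both tight: 5.375 servings and 2.708 servings → $6.60.
bell pepper + brown rice: the both-tight solution has a negative serving — not a feasible corner.
lentils + brown rice with both tight: 2.111 servings and 7.167 servings → $4.24.
Cheapest feasible corner: $2.89.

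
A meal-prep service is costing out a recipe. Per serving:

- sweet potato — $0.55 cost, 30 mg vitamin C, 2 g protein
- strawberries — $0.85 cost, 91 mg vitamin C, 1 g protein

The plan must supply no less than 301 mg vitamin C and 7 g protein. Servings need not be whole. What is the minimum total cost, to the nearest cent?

$3.41

For a min-cost LP with two ≥-constraints, a basic feasible solution has at most two positive variables.
sweet potato only: max(301/30, 7/2) = 10.03 servings → $5.52.
strawberries only: max(301/91, 7/1) = 7 servings → $5.95.
sweet potato + strawberries with both tight: 2.211 servings and 2.579 servings → $3.41.
Cheapest feasible corner: $3.41.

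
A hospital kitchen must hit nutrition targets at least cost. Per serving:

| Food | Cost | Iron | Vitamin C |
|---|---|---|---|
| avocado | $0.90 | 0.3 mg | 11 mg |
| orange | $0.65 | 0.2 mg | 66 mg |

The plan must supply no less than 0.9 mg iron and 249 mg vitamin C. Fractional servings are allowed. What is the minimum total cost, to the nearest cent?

An LP optimum is at a vertex; with two nutrient constraints at most two foods are used. Check each candidate.
avocado only: max(0.9/0.3, 249/11) = 22.64 servings → $20.37.
orange only: max(0.9/0.2, 249/66) = 4.5 servings → $2.92.
avocado + orange with both tight: 0.5455 servings and 3.682 servings → $2.88.
So the least-cost plan costs $2.88.

$2.88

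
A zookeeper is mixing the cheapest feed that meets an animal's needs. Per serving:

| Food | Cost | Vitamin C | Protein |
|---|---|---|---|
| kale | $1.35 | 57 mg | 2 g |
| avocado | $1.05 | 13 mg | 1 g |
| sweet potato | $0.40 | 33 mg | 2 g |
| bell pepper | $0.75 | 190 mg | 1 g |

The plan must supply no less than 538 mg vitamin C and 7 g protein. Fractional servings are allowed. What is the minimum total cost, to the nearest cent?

$2.74

kale only: max(538/57, 7/2) = 9.439 servings → $12.74.
avocado only: max(538/13, 7/1) = 41.38 servings → $43.45.
sweet potato only: max(538/33, 7/2) = 16.3 servings → $6.52.
bell pepper only: max(538/190, 7/1) = 7 servings → $5.25.
kale + avocado: the both-tight solution has a negative serving — not a feasible corner.
kale + sweet potato: the both-tight solution has a negative serving — not a feasible corner.
kale + bell pepper with both tight: 2.452 servings and 2.096 servings → $4.88.
avocado + sweet potato: intersection lies outside the first quadrant.
avocado + bell pepper with both tight: 4.475 servings and 2.525 servings → $6.59.
sweet potato + bell pepper with both tight: 2.282 servings and 2.435 servings → $2.74.
So the least-cost plan costs $2.74.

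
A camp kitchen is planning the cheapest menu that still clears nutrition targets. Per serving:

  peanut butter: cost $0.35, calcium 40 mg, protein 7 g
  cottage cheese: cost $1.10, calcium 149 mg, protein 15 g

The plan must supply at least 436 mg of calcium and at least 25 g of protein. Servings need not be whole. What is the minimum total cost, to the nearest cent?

$3.22

The cheapest plan sits at a corner of the feasible region — with two constraints it uses at most two foods.
peanut butter only: max(436/40, 25/7) = 10.9 servings → $3.81.
cottage cheese only: max(436/149, 25/15) = 2.926 servings → $3.22.
peanut butter + cottage cheese: the both-tight solution has a negative serving — not a feasible corner.
The minimum over all feasible corners is $3.22.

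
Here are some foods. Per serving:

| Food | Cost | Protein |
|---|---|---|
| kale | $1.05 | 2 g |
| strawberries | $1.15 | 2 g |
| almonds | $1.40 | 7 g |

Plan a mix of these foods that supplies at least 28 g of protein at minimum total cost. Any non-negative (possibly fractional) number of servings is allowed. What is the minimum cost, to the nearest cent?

$5.60

Cost per g of protein: almonds $0.2000, kale $0.5250, strawberries $0.5750.
With no serving limits, use only almonds: 28 g / 7 g = 4 servings × $1.40 = $5.60.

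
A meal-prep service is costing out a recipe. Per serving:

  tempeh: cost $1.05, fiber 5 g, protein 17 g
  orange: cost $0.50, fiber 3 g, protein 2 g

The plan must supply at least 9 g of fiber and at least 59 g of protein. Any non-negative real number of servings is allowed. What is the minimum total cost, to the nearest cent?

$3.64

Minimising a linear cost over {fiber ≥ 9, protein ≥ 59, servings ≥ 0} — the optimum is at a vertex, using one or two foods.
tempeh only: max(9/5, 59/17) = 3.471 servings → $3.64.
orange only: max(9/3, 59/2) = 29.5 servings → $14.75.
tempeh + orange: the both-tight solution has a negative serving — not a feasible corner.
The minimum over all feasible corners is $3.64.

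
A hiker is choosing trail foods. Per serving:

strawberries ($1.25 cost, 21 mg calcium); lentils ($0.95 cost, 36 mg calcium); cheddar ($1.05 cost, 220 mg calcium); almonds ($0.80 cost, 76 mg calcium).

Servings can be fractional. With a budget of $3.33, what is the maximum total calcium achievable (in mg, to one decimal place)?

697.7 mg

Calcium per dollar: cheddar 209.5, almonds 95, lentils 37.89, strawberries 16.8.
With no serving limits, spend the whole cost allowance on cheddar: $3.33 / $1.05 × 220 mg = 697.7 mg.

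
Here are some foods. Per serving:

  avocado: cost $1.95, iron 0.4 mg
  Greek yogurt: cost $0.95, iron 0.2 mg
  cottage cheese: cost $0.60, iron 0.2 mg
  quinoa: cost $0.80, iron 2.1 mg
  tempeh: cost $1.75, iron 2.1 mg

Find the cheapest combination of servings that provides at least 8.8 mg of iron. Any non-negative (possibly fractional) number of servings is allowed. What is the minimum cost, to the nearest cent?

$3.35

Cost per mg of iron: quinoa $0.3810, tempeh $0.8333, cottage cheese $3.0000, Greek yogurt $4.7500, avocado $4.8750.
With no serving limits, use only quinoa: 8.8 mg / 2.1 mg = 4.19 servings × $0.80 = $3.35.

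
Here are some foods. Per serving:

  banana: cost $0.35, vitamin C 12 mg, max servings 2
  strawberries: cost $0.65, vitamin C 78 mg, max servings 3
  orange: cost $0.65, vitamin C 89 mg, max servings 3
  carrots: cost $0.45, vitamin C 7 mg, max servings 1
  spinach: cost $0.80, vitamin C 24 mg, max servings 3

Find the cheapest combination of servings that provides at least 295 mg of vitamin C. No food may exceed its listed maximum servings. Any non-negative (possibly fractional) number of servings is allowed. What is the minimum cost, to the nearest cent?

$2.18

Cost per mg of vitamin C: orange $0.0073, strawberries $0.0083, banana $0.0292, spinach $0.0333, carrots $0.0643.
Take 3 servings of orange: +267.0 mg vitamin C for $1.95 (total $1.95, still need 28.0 mg).
Take 0.359 servings of strawberries: +28.0 mg vitamin C for $0.23 (total $2.18, still need 0.0 mg).
Greedy by cheapest-per-mg is optimal for a single linear constraint, so the minimum cost is $2.18.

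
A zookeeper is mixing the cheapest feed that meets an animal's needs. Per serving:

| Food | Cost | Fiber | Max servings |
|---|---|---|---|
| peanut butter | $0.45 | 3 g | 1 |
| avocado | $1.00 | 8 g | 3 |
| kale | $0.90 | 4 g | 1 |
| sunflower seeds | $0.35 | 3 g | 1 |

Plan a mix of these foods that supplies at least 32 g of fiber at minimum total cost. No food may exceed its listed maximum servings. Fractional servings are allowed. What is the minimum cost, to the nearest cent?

Cost per g of fiber: sunflower seeds $0.1167, avocado $0.1250, peanut butter $0.1500, kale $0.2250.
Take 1 serving of sunflower seeds: +3.0 g fiber for $0.35 (total $0.35, still need 29.0 g).
Take 3 servings of avocado: +24.0 g fiber for $3.00 (total $3.35, still need 5.0 g).
Take 1 serving of peanut butter: +3.0 g fiber for $0.45 (total $3.80, still need 2.0 g).
Take 0.5 servings of kale: +2.0 g fiber for $0.45 (total $4.25, still need 0.0 g).
Greedy by cheapest-per-g is optimal for a single linear constraint, so the minimum cost is $4.25.

$4.25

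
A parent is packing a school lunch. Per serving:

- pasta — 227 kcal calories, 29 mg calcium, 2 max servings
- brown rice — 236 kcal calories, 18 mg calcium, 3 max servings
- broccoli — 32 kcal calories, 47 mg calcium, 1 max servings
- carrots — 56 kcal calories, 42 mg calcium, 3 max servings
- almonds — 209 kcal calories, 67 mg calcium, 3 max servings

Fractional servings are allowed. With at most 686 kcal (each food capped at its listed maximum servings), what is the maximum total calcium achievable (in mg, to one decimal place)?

Calcium per kcal: broccoli 1.469, carrots 0.75, almonds 0.3206, pasta 0.1278, brown rice 0.07627.
Take 1 serving of broccoli: uses 32 kcal, +47.0 mg calcium (running total 47.0 mg).
Take 3 servings of carrots: uses 168 kcal, +126.0 mg calcium (running total 173.0 mg).
Take 2.325 servings of almonds: uses 486 kcal, +155.8 mg calcium (running total 328.8 mg).
Filling greedily by calcium-per-kcal is optimal for one linear limit, giving 328.8 mg.

328.8 mg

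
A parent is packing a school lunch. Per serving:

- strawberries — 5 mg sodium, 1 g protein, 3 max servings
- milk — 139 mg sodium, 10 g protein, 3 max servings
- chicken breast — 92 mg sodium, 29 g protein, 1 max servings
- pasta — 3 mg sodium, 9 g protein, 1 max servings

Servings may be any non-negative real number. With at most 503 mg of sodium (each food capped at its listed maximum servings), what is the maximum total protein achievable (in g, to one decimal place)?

69.3 g

Protein per mg sodium: pasta 3, chicken breast 0.3152, strawberries 0.2, milk 0.07194.
Take 1 serving of pasta: uses 3 mg sodium, +9.0 g protein (running total 9.0 g).
Take 1 serving of chicken breast: uses 92 mg sodium, +29.0 g protein (running total 38.0 g).
Take 3 servings of strawberries: uses 15 mg sodium, +3.0 g protein (running total 41.0 g).
Take 2.827 servings of milk: uses 393 mg sodium, +28.3 g protein (running total 69.3 g).
Greedy by best ratio exhausts the sodium allowance optimally: 69.3 g.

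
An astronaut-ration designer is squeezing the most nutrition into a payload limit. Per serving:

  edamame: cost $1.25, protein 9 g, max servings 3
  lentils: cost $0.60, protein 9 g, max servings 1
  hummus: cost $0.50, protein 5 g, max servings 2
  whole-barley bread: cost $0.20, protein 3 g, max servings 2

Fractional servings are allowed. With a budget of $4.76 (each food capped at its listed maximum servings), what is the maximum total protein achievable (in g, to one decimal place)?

44.9 g

Protein per dollar: lentils 15, whole-barley bread 15, hummus 10, edamame 7.2.
Take 1 serving of lentils: spends $0.60, +9.0 g protein (running total 9.0 g).
Take 2 servings of whole-barley bread: spends $0.40, +6.0 g protein (running total 15.0 g).
Take 2 servings of hummus: spends $1.00, +10.0 g protein (running total 25.0 g).
Take 2.208 servings of edamame: spends $2.76, +19.9 g protein (running total 44.9 g).
Greedy by best ratio exhausts the cost allowance optimally: 44.9 g.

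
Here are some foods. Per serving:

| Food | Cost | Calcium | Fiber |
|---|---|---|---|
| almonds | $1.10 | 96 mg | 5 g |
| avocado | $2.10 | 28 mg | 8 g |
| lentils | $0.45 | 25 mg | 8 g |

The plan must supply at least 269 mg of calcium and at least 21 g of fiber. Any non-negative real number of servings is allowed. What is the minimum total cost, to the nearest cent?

At the optimum either one food covers both requirements or two foods hit both targets exactly; no other combination can be cheaper.
almonds only: max(269/96, 21/5) = 4.2 servings → $4.62.
avocado only: max(269/28, 21/8) = 9.607 servings → $20.18.
lentils only: max(269/25, 21/8) = 10.76 servings → $4.84.
almonds + avocado with both tight: 2.49 servings and 1.068 servings → $4.98.
almonds + lentils with both tight: 2.53 servings and 1.044 servings → $3.25.
avocado + lentils with both targets exact would need a negative amount; discard.
Cheapest feasible corner: $3.25.

$3.25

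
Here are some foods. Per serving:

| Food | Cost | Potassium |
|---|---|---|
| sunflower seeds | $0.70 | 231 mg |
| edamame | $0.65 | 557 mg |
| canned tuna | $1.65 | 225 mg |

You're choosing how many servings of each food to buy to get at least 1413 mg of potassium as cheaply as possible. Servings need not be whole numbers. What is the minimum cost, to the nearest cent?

Cost per mg of potassium: edamame $0.0012, sunflower seeds $0.0030, canned tuna $0.0073.
With no serving limits, use only edamame: 1413 mg / 557 mg = 2.537 servings × $0.65 = $1.65.

$1.65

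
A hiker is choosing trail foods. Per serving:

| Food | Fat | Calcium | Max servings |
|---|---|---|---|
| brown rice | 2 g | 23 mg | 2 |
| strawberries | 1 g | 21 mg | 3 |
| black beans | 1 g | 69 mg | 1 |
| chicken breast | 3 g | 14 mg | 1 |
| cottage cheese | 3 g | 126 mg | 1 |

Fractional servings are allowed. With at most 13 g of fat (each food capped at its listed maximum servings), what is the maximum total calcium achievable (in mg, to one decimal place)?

313.3 mg

Calcium per g fat: black beans 69, cottage cheese 42, strawberries 21, brown rice 11.5, chicken breast 4.667.
Take 1 serving of black beans: uses 1 g fat, +69.0 mg calcium (running total 69.0 mg).
Take 1 serving of cottage cheese: uses 3 g fat, +126.0 mg calcium (running total 195.0 mg).
Take 3 servings of strawberries: uses 3 g fat, +63.0 mg calcium (running total 258.0 mg).
Take 2 servings of brown rice: uses 4 g fat, +46.0 mg calcium (running total 304.0 mg).
Take 0.6667 servings of chicken breast: uses 2 g fat, +9.3 mg calcium (running total 313.3 mg).
Filling greedily by calcium-per-g fat is optimal for one linear limit, giving 313.3 mg.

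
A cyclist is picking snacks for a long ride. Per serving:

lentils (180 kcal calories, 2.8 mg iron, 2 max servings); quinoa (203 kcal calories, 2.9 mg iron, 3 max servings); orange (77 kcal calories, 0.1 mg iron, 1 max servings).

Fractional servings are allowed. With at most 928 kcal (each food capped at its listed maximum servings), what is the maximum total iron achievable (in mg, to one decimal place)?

Iron per kcal: lentils 0.01556, quinoa 0.01429, orange 0.001299.
Take 2 servings of lentils: uses 360 kcal, +5.6 mg iron (running total 5.6 mg).
Take 2.798 servings of quinoa: uses 568 kcal, +8.1 mg iron (running total 13.7 mg).
Greedy by best ratio exhausts the calories allowance optimally: 13.7 mg.

13.7 mg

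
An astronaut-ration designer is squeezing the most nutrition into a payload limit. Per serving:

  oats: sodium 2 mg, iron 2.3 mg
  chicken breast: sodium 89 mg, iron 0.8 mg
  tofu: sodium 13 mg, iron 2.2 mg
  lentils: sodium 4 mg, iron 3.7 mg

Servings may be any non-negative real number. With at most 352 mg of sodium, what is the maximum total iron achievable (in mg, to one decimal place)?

Iron per mg sodium: oats 1.15, lentils 0.925, tofu 0.1692, chicken breast 0.008989.
With no serving limits, spend the whole sodium allowance on oats: 352 mg / 2 mg × 2.3 mg = 404.8 mg.

404.8 mg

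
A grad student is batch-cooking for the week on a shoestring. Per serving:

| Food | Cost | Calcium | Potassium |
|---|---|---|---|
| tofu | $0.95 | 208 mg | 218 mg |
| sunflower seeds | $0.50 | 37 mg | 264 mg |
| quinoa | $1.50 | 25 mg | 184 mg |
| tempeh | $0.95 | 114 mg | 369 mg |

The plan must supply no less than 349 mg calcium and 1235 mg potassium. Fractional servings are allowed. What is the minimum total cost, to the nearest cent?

$2.87

With two linear requirements the optimum uses one or two foods; enumerate the corners.
tofu only: max(349/208, 1235/218) = 5.665 servings → $5.38.
sunflower seeds only: max(349/37, 1235/264) = 9.432 servings → $4.72.
quinoa only: max(349/25, 1235/184) = 13.96 servings → $20.94.
tempeh only: max(349/114, 1235/369) = 3.347 servings → $3.18.
tofu + sunflower seeds with both tight: 0.9914 servings and 3.859 servings → $2.87.
tofu + quinoa with both tight: 1.016 servings and 5.508 servings → $9.23.
tofu + tempeh: intersection lies outside the first quadrant.
sunflower seeds + quinoa: intersection lies outside the first quadrant.
sunflower seeds + tempeh with both tight: 0.7303 servings and 2.824 servings → $3.05.
quinoa + tempeh with both tight: 1.022 servings and 2.837 servings → $4.23.
So the least-cost plan costs $2.87.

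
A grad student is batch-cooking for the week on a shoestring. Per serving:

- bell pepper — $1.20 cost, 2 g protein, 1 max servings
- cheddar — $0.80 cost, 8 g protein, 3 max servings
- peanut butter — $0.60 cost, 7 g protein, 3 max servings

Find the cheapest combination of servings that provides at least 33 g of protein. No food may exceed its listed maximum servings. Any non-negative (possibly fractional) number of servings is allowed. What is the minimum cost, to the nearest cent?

Cost per g of protein: peanut butter $0.0857, cheddar $0.1000, bell pepper $0.6000.
Take 3 servings of peanut butter: +21.0 g protein for $1.80 (total $1.80, still need 12.0 g).
Take 1.5 servings of cheddar: +12.0 g protein for $1.20 (total $3.00, still need 0.0 g).
Filling from the cheapest source first is optimal under one linear minimum: $3.00.

$3.00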